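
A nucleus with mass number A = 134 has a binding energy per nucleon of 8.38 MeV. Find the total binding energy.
B.E. = 8.38 × 134 = 1123 MeV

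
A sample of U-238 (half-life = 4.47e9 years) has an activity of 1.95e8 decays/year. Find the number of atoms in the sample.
N = A/λ = 1.258e18 atoms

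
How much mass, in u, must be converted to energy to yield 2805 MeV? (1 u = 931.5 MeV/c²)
m = E/c² = 3.011 u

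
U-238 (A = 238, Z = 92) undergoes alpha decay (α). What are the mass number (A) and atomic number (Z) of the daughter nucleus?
Daughter: A = 234, Z = 90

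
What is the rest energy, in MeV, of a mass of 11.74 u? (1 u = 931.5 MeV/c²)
E = mc² = 10940 MeV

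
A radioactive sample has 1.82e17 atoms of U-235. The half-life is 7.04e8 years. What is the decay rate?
A = λN = 1.792e8 decays/year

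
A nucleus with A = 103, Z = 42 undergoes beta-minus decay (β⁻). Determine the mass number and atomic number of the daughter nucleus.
Daughter: A = 103, Z = 43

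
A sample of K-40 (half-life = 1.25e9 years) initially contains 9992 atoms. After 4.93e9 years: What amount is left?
N = N₀(1/2)^(t/t½) = 649.2 atoms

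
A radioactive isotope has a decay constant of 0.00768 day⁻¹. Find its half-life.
t½ = ln(2)/λ = 90.25 days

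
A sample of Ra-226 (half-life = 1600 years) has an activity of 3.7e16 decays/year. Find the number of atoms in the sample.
N = A/λ = 8.541e19 atoms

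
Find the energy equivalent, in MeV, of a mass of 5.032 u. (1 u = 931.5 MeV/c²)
E = mc² = 4687 MeV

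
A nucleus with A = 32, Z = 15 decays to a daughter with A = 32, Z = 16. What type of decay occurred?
ΔA = 0, ΔZ = +1 ⇒ beta-minus decay (β⁻)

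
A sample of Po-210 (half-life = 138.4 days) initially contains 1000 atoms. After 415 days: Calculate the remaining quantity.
N = N₀(1/2)^(t/t½) = 125.1 atoms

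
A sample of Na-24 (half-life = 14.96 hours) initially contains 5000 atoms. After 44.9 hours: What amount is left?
N = N₀(1/2)^(t/t½) = 624.4 atoms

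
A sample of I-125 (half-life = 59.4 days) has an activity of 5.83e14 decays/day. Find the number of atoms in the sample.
N = A/λ = 4.996e16 atoms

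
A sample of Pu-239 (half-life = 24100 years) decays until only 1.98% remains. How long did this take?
t = t½ × log₂(N₀/N) = 1.364e5 years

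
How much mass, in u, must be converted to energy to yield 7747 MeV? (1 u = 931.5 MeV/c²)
m = E/c² = 8.317 u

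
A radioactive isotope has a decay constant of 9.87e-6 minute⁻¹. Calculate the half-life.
t½ = ln(2)/λ = 70230 minutes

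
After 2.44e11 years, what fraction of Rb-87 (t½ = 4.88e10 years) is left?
N/N₀ = (1/2)^(t/t½) = 0.03125 = 3.12%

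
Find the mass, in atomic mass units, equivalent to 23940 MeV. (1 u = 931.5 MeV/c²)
m = E/c² = 25.7 u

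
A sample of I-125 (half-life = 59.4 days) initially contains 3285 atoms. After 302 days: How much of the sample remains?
N = N₀(1/2)^(t/t½) = 96.84 atoms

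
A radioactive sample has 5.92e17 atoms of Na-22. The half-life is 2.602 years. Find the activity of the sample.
A = λN = 1.577e17 decays/year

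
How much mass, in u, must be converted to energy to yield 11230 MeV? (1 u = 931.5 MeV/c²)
m = E/c² = 12.06 u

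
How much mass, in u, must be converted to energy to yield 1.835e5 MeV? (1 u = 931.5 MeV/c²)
m = E/c² = 197 u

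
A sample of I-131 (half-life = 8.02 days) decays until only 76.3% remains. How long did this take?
t = t½ × log₂(N₀/N) = 3.13 days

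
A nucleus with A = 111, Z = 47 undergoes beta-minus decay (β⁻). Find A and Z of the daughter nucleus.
Daughter: A = 111, Z = 48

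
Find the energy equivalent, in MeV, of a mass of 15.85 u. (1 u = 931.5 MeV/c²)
E = mc² = 14760 MeV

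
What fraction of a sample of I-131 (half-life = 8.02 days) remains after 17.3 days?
N/N₀ = (1/2)^(t/t½) = 0.2242 = 22.4%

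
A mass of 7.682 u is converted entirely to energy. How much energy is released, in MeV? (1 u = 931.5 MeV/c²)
E = mc² = 7156 MeV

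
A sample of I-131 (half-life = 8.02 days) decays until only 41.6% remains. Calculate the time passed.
t = t½ × log₂(N₀/N) = 10.15 days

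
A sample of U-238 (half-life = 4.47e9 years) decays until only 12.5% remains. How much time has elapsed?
t = t½ × log₂(N₀/N) = 1.341e10 years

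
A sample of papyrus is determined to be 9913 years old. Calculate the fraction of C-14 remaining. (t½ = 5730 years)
N/N₀ = (1/2)^(t/t½) = 0.3014 = 30.1%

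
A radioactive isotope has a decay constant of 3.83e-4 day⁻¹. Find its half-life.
t½ = ln(2)/λ = 1810 days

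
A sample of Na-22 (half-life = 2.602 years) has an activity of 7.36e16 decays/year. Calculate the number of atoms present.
N = A/λ = 2.763e17 atoms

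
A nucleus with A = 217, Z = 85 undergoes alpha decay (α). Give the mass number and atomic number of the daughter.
Daughter: A = 213, Z = 83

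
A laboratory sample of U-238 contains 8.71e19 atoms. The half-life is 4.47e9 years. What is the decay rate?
A = λN = 1.351e10 decays/year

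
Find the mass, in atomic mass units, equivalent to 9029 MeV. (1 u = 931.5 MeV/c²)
m = E/c² = 9.693 u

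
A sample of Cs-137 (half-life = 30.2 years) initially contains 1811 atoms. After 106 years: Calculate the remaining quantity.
N = N₀(1/2)^(t/t½) = 159 atoms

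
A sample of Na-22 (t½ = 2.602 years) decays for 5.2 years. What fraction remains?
N/N₀ = (1/2)^(t/t½) = 0.2503 = 25%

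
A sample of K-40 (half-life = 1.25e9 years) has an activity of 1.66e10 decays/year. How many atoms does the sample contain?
N = A/λ = 2.994e19 atoms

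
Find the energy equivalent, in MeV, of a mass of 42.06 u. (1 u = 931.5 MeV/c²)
E = mc² = 39180 MeV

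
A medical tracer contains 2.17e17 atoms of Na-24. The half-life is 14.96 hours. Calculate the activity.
A = λN = 1.005e16 decays/hour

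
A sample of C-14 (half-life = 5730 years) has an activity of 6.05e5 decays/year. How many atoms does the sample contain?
N = A/λ = 5.001e9 atoms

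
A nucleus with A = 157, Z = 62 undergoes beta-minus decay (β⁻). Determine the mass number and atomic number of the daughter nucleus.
Daughter: A = 157, Z = 63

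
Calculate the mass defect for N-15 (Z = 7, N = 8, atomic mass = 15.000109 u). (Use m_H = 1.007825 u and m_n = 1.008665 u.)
Δm = Z·m_H + N·m_n − M = 0.124 u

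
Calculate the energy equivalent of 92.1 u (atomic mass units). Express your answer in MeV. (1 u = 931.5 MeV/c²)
E = mc² = 85790 MeV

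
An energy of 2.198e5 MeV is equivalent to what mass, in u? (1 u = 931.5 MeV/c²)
m = E/c² = 236 u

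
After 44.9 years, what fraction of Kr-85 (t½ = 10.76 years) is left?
N/N₀ = (1/2)^(t/t½) = 0.05544 = 5.54%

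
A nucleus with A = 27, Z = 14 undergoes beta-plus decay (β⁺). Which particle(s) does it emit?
β⁺: positron (e⁺) + neutrino (νₑ)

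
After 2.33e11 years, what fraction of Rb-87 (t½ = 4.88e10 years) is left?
N/N₀ = (1/2)^(t/t½) = 0.03653 = 3.65%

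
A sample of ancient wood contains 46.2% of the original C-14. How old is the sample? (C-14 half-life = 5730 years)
Age = t½ × log₂(1/ratio) = 6383 years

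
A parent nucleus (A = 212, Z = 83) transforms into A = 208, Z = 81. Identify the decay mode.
ΔA = -4, ΔZ = -2 ⇒ alpha decay (α)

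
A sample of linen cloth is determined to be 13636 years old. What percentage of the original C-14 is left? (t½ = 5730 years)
N/N₀ = (1/2)^(t/t½) = 0.1921 = 19.2%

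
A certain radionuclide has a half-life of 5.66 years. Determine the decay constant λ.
λ = ln(2)/t½ = 0.1225 year⁻¹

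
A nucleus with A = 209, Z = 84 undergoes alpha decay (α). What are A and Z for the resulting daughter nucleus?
Daughter: A = 205, Z = 82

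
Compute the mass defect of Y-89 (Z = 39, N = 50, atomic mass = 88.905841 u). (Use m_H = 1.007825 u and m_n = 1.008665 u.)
Δm = Z·m_H + N·m_n − M = 0.8326 u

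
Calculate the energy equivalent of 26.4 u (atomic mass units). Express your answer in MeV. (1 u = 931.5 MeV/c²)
E = mc² = 24590 MeV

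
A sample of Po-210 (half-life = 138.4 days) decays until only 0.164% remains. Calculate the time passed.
t = t½ × log₂(N₀/N) = 1280 days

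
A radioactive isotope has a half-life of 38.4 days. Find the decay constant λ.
λ = ln(2)/t½ = 0.01805 day⁻¹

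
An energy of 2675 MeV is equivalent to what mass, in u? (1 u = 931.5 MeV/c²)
m = E/c² = 2.872 u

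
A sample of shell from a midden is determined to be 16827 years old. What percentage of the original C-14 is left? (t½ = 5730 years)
N/N₀ = (1/2)^(t/t½) = 0.1306 = 13.1%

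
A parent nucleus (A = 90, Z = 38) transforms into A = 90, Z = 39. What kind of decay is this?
ΔA = 0, ΔZ = +1 ⇒ beta-minus decay (β⁻)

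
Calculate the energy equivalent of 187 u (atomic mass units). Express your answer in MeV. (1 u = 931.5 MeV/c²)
E = mc² = 1.742e5 MeV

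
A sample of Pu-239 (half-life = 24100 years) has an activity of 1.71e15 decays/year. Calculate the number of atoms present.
N = A/λ = 5.945e19 atoms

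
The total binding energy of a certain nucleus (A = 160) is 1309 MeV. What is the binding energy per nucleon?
B.E./A = 1309/160 = 8.181 MeV/nucleon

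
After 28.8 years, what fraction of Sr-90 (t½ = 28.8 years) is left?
N/N₀ = (1/2)^(t/t½) = 0.5 = 50%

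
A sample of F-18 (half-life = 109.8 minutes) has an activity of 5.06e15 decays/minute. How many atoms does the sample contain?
N = A/λ = 8.015e17 atoms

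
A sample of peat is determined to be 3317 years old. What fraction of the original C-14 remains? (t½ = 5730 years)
N/N₀ = (1/2)^(t/t½) = 0.6695 = 66.9%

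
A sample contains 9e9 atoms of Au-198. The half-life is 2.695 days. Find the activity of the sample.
A = λN = 2.315e9 decays/day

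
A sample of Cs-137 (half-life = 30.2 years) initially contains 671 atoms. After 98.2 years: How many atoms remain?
N = N₀(1/2)^(t/t½) = 70.45 atoms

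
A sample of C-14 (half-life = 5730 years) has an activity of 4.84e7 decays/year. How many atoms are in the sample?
N = A/λ = 4.001e11 atoms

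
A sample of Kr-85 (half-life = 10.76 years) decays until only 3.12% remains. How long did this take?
t = t½ × log₂(N₀/N) = 53.82 years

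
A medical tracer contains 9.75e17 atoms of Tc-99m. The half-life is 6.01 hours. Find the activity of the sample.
A = λN = 1.124e17 decays/hour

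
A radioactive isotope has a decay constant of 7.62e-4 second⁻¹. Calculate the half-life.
t½ = ln(2)/λ = 909.6 seconds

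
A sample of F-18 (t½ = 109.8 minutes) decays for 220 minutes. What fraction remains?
N/N₀ = (1/2)^(t/t½) = 0.2494 = 24.9%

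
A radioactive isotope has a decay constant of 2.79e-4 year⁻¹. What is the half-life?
t½ = ln(2)/λ = 2484 years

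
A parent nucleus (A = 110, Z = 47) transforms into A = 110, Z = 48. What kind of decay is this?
ΔA = 0, ΔZ = +1 ⇒ beta-minus decay (β⁻)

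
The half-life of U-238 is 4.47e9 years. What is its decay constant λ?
λ = ln(2)/t½ = 1.551e-10 year⁻¹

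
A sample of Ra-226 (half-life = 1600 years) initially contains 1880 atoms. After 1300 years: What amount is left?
N = N₀(1/2)^(t/t½) = 1070 atoms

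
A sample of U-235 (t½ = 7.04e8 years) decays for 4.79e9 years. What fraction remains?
N/N₀ = (1/2)^(t/t½) = 0.008949 = 0.895%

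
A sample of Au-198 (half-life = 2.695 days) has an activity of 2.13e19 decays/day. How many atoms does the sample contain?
N = A/λ = 8.282e19 atoms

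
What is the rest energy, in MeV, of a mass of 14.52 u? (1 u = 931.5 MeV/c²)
E = mc² = 13530 MeV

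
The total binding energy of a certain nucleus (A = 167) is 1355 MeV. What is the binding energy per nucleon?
B.E./A = 1355/167 = 8.114 MeV/nucleon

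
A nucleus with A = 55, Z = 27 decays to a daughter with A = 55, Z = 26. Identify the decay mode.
ΔA = 0, ΔZ = -1 ⇒ beta-plus decay (β⁺) or electron capture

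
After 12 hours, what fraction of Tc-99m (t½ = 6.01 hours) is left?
N/N₀ = (1/2)^(t/t½) = 0.2506 = 25.1%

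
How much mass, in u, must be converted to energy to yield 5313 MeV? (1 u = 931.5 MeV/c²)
m = E/c² = 5.704 u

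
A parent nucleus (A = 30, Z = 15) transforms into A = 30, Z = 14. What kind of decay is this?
ΔA = 0, ΔZ = -1 ⇒ beta-plus decay (β⁺) or electron capture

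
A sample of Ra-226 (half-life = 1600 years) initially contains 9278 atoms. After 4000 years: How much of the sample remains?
N = N₀(1/2)^(t/t½) = 1640 atoms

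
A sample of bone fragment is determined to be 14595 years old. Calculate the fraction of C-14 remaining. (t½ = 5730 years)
N/N₀ = (1/2)^(t/t½) = 0.1711 = 17.1%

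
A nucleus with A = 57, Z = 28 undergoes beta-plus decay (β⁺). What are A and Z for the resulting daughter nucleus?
Daughter: A = 57, Z = 27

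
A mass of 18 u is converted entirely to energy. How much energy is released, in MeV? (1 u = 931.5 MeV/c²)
E = mc² = 16770 MeV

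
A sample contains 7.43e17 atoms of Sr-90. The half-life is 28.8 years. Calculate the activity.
A = λN = 1.788e16 decays/year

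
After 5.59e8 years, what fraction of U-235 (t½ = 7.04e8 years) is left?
N/N₀ = (1/2)^(t/t½) = 0.5767 = 57.7%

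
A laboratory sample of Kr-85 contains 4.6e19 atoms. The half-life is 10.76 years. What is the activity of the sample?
A = λN = 2.963e18 decays/year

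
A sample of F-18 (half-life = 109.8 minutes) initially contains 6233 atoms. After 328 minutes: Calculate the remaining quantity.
N = N₀(1/2)^(t/t½) = 786 atoms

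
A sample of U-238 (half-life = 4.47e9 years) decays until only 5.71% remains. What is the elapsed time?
t = t½ × log₂(N₀/N) = 1.846e10 years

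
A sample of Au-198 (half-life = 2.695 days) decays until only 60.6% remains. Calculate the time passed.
t = t½ × log₂(N₀/N) = 1.947 days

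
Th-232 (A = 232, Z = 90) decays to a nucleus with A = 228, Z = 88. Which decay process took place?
ΔA = -4, ΔZ = -2 ⇒ alpha decay (α)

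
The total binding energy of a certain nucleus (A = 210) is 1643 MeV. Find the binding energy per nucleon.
B.E./A = 1643/210 = 7.824 MeV/nucleon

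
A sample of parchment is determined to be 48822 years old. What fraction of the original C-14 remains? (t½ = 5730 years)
N/N₀ = (1/2)^(t/t½) = 0.002723 = 0.272%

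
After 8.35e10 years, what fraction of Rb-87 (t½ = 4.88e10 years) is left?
N/N₀ = (1/2)^(t/t½) = 0.3054 = 30.5%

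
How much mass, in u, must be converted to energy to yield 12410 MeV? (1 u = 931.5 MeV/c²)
m = E/c² = 13.32 u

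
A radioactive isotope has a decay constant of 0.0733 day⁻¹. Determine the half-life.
t½ = ln(2)/λ = 9.456 days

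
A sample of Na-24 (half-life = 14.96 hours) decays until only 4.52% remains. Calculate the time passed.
t = t½ × log₂(N₀/N) = 66.83 hours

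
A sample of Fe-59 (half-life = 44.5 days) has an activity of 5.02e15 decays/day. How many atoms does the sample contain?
N = A/λ = 3.223e17 atoms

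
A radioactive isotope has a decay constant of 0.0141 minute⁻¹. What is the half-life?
t½ = ln(2)/λ = 49.16 minutes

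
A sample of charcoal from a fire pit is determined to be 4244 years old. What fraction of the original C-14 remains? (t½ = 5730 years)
N/N₀ = (1/2)^(t/t½) = 0.5985 = 59.8%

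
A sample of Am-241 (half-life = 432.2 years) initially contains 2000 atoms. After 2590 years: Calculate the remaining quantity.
N = N₀(1/2)^(t/t½) = 31.41 atoms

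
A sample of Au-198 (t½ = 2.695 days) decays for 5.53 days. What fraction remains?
N/N₀ = (1/2)^(t/t½) = 0.2412 = 24.1%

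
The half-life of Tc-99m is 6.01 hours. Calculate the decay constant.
λ = ln(2)/t½ = 0.1153 hour⁻¹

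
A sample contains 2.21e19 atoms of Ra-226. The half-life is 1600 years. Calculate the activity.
A = λN = 9.574e15 decays/year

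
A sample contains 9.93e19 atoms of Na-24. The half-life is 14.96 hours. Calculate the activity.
A = λN = 4.601e18 decays/hour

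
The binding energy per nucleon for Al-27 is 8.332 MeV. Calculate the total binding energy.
B.E. = 8.332 × 27 = 225 MeV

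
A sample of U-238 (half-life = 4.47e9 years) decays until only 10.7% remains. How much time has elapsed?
t = t½ × log₂(N₀/N) = 1.441e10 years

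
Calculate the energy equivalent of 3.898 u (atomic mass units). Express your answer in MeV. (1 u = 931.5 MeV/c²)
E = mc² = 3631 MeV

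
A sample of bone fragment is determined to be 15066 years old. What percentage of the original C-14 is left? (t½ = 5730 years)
N/N₀ = (1/2)^(t/t½) = 0.1616 = 16.2%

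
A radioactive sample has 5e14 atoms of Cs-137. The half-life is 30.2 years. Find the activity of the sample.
A = λN = 1.148e13 decays/year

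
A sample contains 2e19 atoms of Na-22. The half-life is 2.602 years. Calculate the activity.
A = λN = 5.328e18 decays/year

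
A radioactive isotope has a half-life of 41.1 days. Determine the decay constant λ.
λ = ln(2)/t½ = 0.01686 day⁻¹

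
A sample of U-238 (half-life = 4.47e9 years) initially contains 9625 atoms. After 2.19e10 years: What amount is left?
N = N₀(1/2)^(t/t½) = 322.5 atoms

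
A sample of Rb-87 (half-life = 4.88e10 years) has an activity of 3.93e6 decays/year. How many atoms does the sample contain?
N = A/λ = 2.767e17 atoms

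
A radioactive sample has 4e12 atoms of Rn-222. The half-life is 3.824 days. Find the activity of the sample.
A = λN = 7.25e11 decays/day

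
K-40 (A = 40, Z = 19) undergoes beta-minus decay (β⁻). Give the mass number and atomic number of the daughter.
Daughter: A = 40, Z = 20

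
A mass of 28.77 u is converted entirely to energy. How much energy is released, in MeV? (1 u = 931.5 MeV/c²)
E = mc² = 26800 MeV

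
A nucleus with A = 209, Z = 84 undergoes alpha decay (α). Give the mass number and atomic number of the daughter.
Daughter: A = 205, Z = 82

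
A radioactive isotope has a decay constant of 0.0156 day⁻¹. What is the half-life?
t½ = ln(2)/λ = 44.43 days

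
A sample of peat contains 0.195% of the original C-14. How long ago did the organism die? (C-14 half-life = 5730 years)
Age = t½ × log₂(1/ratio) = 51580 years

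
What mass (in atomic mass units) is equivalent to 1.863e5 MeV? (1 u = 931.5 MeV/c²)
m = E/c² = 200 u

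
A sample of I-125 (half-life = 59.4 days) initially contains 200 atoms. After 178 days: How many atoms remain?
N = N₀(1/2)^(t/t½) = 25.06 atoms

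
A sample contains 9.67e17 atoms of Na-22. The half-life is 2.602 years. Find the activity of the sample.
A = λN = 2.576e17 decays/year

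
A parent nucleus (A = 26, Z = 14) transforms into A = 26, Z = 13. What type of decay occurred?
ΔA = 0, ΔZ = -1 ⇒ beta-plus decay (β⁺) or electron capture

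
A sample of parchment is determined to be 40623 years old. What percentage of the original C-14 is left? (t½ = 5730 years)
N/N₀ = (1/2)^(t/t½) = 0.007342 = 0.734%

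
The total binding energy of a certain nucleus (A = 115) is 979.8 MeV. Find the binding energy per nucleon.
B.E./A = 979.8/115 = 8.52 MeV/nucleon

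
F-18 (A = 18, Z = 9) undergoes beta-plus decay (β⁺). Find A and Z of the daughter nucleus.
Daughter: A = 18, Z = 8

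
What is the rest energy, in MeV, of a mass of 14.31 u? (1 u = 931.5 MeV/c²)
E = mc² = 13330 MeV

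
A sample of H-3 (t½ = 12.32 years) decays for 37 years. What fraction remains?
N/N₀ = (1/2)^(t/t½) = 0.1247 = 12.5%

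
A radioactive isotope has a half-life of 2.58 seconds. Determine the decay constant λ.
λ = ln(2)/t½ = 0.2687 second⁻¹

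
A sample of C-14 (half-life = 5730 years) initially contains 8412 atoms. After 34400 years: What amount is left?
N = N₀(1/2)^(t/t½) = 131.1 atoms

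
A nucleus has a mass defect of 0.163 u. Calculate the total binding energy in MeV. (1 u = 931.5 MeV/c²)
B.E. = Δm × 931.5 = 151.8 MeV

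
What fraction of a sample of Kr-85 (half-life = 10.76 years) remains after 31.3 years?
N/N₀ = (1/2)^(t/t½) = 0.1331 = 13.3%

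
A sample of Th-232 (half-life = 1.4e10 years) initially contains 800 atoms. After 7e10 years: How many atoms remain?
N = N₀(1/2)^(t/t½) = 25 atoms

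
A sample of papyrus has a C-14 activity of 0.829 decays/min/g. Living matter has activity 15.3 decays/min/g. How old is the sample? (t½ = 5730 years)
Age = t½ × log₂(A₀/A) = 24100 years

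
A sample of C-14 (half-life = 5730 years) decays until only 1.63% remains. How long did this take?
t = t½ × log₂(N₀/N) = 34030 years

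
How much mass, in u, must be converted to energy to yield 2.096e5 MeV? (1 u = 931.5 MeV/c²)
m = E/c² = 225 u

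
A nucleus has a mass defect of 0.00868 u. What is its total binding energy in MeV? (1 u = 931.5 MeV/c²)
B.E. = Δm × 931.5 = 8.085 MeV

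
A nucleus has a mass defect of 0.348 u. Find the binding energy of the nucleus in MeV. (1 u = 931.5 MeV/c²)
B.E. = Δm × 931.5 = 324.2 MeV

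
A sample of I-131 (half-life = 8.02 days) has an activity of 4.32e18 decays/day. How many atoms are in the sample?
N = A/λ = 4.998e19 atoms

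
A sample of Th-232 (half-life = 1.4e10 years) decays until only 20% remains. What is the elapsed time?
t = t½ × log₂(N₀/N) = 3.251e10 years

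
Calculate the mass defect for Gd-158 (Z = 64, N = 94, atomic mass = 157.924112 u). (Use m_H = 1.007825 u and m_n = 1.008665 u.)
Δm = Z·m_H + N·m_n − M = 1.391 u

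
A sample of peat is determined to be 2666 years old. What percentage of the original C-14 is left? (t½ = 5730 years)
N/N₀ = (1/2)^(t/t½) = 0.7243 = 72.4%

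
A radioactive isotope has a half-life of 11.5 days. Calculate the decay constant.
λ = ln(2)/t½ = 0.06027 day⁻¹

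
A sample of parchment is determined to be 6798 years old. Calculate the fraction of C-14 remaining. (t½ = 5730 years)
N/N₀ = (1/2)^(t/t½) = 0.4394 = 43.9%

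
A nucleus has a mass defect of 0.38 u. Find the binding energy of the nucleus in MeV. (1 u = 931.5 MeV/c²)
B.E. = Δm × 931.5 = 354 MeV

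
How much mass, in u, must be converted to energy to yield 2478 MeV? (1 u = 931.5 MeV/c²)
m = E/c² = 2.66 u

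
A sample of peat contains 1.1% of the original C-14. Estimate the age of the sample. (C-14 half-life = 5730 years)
Age = t½ × log₂(1/ratio) = 37280 years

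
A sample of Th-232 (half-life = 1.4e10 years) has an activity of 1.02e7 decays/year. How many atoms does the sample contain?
N = A/λ = 2.06e17 atoms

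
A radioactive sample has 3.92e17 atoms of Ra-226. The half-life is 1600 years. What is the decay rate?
A = λN = 1.698e14 decays/year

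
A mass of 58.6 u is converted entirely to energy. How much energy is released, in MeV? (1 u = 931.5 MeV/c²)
E = mc² = 54590 MeV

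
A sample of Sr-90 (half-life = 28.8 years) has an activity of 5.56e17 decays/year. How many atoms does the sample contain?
N = A/λ = 2.31e19 atoms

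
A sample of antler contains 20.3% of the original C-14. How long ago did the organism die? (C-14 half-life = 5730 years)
Age = t½ × log₂(1/ratio) = 13180 years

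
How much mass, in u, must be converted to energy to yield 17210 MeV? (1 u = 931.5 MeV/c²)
m = E/c² = 18.48 u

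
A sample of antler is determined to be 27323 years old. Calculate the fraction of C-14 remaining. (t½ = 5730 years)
N/N₀ = (1/2)^(t/t½) = 0.03669 = 3.67%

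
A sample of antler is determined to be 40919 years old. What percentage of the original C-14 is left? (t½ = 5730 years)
N/N₀ = (1/2)^(t/t½) = 0.007084 = 0.708%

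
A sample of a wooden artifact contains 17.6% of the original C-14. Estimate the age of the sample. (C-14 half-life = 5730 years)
Age = t½ × log₂(1/ratio) = 14360 years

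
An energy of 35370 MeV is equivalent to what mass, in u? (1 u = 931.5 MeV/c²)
m = E/c² = 37.97 u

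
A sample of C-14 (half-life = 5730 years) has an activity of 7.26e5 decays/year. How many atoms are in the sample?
N = A/λ = 6.002e9 atoms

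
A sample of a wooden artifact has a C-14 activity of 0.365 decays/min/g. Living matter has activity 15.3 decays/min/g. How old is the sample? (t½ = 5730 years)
Age = t½ × log₂(A₀/A) = 30880 years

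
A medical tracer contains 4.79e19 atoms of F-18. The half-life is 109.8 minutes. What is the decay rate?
A = λN = 3.024e17 decays/minute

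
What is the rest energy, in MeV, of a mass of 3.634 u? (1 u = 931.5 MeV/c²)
E = mc² = 3385 MeV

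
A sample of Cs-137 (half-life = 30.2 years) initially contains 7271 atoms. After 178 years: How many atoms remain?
N = N₀(1/2)^(t/t½) = 122.3 atoms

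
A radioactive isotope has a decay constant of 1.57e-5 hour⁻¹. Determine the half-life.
t½ = ln(2)/λ = 44150 hours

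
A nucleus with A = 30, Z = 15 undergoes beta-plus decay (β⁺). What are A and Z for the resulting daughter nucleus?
Daughter: A = 30, Z = 14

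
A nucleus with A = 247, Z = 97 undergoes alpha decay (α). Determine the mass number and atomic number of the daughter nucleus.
Daughter: A = 243, Z = 95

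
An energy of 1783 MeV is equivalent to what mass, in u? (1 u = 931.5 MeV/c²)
m = E/c² = 1.914 u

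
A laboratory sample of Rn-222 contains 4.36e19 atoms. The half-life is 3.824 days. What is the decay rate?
A = λN = 7.903e18 decays/day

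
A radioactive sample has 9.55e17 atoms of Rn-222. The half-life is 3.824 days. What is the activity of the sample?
A = λN = 1.731e17 decays/day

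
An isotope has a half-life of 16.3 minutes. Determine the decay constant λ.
λ = ln(2)/t½ = 0.04252 minute⁻¹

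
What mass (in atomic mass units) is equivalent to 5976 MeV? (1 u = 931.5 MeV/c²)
m = E/c² = 6.415 u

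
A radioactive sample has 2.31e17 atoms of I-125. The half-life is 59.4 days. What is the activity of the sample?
A = λN = 2.696e15 decays/day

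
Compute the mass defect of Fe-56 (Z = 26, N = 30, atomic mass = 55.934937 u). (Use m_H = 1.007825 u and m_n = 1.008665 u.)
Δm = Z·m_H + N·m_n − M = 0.5285 u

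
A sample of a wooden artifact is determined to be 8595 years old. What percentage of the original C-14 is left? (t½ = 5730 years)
N/N₀ = (1/2)^(t/t½) = 0.3536 = 35.4%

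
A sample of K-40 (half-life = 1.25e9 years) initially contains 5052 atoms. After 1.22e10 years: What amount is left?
N = N₀(1/2)^(t/t½) = 5.827 atoms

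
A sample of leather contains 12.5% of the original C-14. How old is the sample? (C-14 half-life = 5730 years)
Age = t½ × log₂(1/ratio) = 17190 years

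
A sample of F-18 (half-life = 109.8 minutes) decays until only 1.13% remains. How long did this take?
t = t½ × log₂(N₀/N) = 710.1 minutes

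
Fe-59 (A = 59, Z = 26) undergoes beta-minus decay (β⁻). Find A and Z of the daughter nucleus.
Daughter: A = 59, Z = 27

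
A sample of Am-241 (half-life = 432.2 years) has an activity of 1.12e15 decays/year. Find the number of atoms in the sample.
N = A/λ = 6.984e17 atoms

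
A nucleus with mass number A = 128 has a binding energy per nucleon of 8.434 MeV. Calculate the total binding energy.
B.E. = 8.434 × 128 = 1080 MeV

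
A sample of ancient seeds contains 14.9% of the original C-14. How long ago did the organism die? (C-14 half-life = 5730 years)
Age = t½ × log₂(1/ratio) = 15740 years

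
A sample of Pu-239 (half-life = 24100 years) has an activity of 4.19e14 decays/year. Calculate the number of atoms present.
N = A/λ = 1.457e19 atoms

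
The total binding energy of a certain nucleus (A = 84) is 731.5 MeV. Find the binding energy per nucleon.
B.E./A = 731.5/84 = 8.708 MeV/nucleon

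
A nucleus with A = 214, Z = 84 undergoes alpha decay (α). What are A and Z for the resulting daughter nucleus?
Daughter: A = 210, Z = 82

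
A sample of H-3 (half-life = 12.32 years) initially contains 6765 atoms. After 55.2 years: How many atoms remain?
N = N₀(1/2)^(t/t½) = 303 atoms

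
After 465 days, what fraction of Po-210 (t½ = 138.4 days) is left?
N/N₀ = (1/2)^(t/t½) = 0.09741 = 9.74%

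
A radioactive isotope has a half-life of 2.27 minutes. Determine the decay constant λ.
λ = ln(2)/t½ = 0.3054 minute⁻¹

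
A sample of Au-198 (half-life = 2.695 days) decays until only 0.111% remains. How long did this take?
t = t½ × log₂(N₀/N) = 26.45 days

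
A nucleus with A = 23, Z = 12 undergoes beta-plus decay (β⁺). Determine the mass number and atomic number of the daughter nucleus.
Daughter: A = 23, Z = 11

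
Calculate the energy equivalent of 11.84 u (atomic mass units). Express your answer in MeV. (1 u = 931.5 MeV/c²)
E = mc² = 11030 MeV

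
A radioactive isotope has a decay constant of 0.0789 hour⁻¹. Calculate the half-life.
t½ = ln(2)/λ = 8.785 hours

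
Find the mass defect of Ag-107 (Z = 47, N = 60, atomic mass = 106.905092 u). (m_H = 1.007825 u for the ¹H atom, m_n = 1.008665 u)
Δm = Z·m_H + N·m_n − M = 0.9826 u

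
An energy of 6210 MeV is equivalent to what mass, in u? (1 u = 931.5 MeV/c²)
m = E/c² = 6.667 u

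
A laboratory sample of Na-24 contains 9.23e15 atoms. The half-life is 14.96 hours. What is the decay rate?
A = λN = 4.277e14 decays/hour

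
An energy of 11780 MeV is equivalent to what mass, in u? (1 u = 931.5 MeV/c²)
m = E/c² = 12.65 u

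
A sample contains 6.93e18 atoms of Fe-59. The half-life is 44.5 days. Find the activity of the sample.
A = λN = 1.079e17 decays/day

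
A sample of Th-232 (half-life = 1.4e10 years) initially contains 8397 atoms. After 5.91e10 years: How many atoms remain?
N = N₀(1/2)^(t/t½) = 450.1 atoms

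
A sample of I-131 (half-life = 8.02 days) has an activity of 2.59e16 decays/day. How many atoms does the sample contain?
N = A/λ = 2.997e17 atoms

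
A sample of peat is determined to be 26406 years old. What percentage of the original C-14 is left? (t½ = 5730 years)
N/N₀ = (1/2)^(t/t½) = 0.041 = 4.1%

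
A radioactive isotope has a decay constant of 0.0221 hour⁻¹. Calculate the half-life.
t½ = ln(2)/λ = 31.36 hours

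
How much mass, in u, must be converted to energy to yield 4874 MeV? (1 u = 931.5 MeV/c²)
m = E/c² = 5.232 u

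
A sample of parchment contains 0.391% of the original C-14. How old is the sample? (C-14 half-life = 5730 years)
Age = t½ × log₂(1/ratio) = 45830 years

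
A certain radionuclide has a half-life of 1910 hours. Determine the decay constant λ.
λ = ln(2)/t½ = 3.629e-4 hour⁻¹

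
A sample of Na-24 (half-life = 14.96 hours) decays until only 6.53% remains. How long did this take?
t = t½ × log₂(N₀/N) = 58.89 hours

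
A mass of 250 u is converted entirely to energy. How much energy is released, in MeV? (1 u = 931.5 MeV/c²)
E = mc² = 2.329e5 MeV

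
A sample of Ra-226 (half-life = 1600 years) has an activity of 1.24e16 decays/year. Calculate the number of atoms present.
N = A/λ = 2.862e19 atoms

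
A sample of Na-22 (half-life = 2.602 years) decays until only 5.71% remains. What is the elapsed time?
t = t½ × log₂(N₀/N) = 10.75 years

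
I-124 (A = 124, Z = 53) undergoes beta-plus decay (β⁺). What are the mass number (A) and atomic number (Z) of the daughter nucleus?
Daughter: A = 124, Z = 52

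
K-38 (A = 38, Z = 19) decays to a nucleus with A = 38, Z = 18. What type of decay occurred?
ΔA = 0, ΔZ = -1 ⇒ beta-plus decay (β⁺) or electron capture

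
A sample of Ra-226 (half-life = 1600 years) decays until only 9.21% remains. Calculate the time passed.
t = t½ × log₂(N₀/N) = 5505 years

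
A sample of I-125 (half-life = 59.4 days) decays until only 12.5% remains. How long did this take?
t = t½ × log₂(N₀/N) = 178.2 days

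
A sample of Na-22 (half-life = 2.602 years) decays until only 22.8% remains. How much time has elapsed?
t = t½ × log₂(N₀/N) = 5.55 years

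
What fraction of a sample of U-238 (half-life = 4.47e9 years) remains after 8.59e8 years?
N/N₀ = (1/2)^(t/t½) = 0.8753 = 87.5%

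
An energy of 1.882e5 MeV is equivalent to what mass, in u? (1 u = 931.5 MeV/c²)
m = E/c² = 202 u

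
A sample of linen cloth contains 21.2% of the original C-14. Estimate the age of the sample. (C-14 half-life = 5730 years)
Age = t½ × log₂(1/ratio) = 12820 years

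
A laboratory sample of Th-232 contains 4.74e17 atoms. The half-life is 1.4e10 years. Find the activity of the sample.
A = λN = 2.347e7 decays/year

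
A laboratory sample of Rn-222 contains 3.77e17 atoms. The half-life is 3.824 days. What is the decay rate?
A = λN = 6.834e16 decays/day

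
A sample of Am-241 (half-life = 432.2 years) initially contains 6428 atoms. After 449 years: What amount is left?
N = N₀(1/2)^(t/t½) = 3129 atoms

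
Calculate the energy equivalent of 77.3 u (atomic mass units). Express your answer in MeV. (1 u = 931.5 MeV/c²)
E = mc² = 72000 MeV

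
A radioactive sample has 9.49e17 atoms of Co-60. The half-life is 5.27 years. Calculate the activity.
A = λN = 1.248e17 decays/year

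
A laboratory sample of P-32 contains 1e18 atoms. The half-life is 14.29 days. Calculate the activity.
A = λN = 4.851e16 decays/day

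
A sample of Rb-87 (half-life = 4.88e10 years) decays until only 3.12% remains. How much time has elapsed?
t = t½ × log₂(N₀/N) = 2.441e11 years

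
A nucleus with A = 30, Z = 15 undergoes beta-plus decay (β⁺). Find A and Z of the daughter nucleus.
Daughter: A = 30, Z = 14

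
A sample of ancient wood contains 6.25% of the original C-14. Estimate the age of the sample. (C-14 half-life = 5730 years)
Age = t½ × log₂(1/ratio) = 22920 years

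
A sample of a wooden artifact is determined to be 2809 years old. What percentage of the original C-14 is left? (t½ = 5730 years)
N/N₀ = (1/2)^(t/t½) = 0.7119 = 71.2%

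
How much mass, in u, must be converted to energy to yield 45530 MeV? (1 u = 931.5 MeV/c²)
m = E/c² = 48.88 u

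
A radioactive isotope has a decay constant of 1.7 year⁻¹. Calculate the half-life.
t½ = ln(2)/λ = 0.4077 years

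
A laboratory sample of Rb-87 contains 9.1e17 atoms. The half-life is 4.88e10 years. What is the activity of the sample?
A = λN = 1.293e7 decays/year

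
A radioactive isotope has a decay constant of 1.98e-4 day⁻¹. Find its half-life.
t½ = ln(2)/λ = 3501 days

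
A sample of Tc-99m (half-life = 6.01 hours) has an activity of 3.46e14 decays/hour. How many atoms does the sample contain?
N = A/λ = 3e15 atoms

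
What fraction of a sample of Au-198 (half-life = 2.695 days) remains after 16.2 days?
N/N₀ = (1/2)^(t/t½) = 0.0155 = 1.55%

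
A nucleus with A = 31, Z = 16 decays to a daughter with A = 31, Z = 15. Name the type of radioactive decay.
ΔA = 0, ΔZ = -1 ⇒ beta-plus decay (β⁺) or electron capture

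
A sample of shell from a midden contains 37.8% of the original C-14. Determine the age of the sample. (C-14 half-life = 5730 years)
Age = t½ × log₂(1/ratio) = 8042 years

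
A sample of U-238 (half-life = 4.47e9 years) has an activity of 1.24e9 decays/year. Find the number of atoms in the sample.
N = A/λ = 7.997e18 atoms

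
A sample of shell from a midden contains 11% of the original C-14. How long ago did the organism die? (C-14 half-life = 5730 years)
Age = t½ × log₂(1/ratio) = 18250 years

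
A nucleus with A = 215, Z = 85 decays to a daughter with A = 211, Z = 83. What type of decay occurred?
ΔA = -4, ΔZ = -2 ⇒ alpha decay (α)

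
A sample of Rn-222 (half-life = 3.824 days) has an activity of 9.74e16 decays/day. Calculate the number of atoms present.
N = A/λ = 5.373e17 atoms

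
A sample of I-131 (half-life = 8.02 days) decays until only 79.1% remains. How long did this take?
t = t½ × log₂(N₀/N) = 2.713 days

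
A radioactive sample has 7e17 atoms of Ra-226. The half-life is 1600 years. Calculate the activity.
A = λN = 3.033e14 decays/year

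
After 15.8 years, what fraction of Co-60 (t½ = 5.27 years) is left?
N/N₀ = (1/2)^(t/t½) = 0.1252 = 12.5%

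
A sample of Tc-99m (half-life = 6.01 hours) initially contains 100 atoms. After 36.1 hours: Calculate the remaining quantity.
N = N₀(1/2)^(t/t½) = 1.555 atoms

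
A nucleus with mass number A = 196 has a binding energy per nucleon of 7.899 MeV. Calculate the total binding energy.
B.E. = 7.899 × 196 = 1548 MeV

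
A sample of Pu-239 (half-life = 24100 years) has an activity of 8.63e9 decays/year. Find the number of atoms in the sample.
N = A/λ = 3.001e14 atoms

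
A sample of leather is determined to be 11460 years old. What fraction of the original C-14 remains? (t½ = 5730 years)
N/N₀ = (1/2)^(t/t½) = 0.25 = 25%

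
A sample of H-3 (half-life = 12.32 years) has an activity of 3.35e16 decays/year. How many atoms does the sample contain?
N = A/λ = 5.954e17 atoms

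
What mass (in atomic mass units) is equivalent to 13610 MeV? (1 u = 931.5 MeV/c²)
m = E/c² = 14.61 u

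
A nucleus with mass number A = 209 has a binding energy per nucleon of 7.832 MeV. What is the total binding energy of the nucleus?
B.E. = 7.832 × 209 = 1637 MeV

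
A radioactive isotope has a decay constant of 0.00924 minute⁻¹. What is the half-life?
t½ = ln(2)/λ = 75.02 minutes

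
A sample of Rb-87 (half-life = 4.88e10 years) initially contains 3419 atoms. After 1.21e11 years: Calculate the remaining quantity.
N = N₀(1/2)^(t/t½) = 613 atoms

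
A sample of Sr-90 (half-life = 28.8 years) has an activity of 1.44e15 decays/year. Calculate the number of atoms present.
N = A/λ = 5.983e16 atoms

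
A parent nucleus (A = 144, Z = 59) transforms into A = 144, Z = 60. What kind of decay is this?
ΔA = 0, ΔZ = +1 ⇒ beta-minus decay (β⁻)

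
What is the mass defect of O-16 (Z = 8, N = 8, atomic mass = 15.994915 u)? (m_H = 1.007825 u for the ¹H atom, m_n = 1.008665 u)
Δm = Z·m_H + N·m_n − M = 0.137 u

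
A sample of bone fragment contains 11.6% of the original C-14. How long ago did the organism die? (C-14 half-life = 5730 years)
Age = t½ × log₂(1/ratio) = 17810 years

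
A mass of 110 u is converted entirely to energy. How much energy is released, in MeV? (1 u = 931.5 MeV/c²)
E = mc² = 1.025e5 MeV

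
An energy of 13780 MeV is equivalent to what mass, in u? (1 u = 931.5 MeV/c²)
m = E/c² = 14.79 u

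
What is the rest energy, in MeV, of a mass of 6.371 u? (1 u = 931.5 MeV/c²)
E = mc² = 5935 MeV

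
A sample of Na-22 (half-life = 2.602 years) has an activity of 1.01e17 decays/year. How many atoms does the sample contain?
N = A/λ = 3.791e17 atoms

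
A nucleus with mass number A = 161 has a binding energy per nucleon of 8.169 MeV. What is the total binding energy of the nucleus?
B.E. = 8.169 × 161 = 1315 MeV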